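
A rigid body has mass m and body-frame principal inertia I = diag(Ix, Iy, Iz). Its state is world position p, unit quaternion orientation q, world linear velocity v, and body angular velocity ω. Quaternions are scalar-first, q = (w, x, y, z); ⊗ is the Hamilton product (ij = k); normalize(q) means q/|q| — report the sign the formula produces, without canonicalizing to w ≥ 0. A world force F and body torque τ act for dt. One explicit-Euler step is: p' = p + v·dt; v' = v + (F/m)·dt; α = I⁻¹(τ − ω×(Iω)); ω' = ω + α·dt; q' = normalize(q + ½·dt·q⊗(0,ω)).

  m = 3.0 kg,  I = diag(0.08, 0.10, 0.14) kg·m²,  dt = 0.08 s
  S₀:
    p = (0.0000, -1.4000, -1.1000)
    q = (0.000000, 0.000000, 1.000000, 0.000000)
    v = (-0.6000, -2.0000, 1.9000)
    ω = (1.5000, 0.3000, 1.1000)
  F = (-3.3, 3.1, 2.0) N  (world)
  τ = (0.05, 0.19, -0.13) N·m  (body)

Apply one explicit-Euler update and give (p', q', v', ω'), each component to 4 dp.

linear accel F/m = (-1.1000, 1.0333, 0.6667)
p' = p + v·dt = (-0.0480, -1.5600, -0.9480)
new velocity v' = (-0.6880, -1.9173, 1.9533)
α = I⁻¹(τ − ω×Iω) = (0.4600, 2.8900, -0.9929)
ω + α·dt = (1.5368, 0.5312, 1.0206)
q⊗(0,ω) = (-0.3000000, 1.1000000, 0.0000000, -1.5000000)
q + ½dt·q⊗(0,ω), renormalized = (-0.0120, 0.0439, 0.9972, -0.0598)

p' = (-0.0480, -1.5600, -0.9480)
q' = (-0.0120, 0.0439, 0.9972, -0.0598)
v' = (-0.6880, -1.9173, 1.9533)
ω' = (1.5368, 0.5312, 1.0206)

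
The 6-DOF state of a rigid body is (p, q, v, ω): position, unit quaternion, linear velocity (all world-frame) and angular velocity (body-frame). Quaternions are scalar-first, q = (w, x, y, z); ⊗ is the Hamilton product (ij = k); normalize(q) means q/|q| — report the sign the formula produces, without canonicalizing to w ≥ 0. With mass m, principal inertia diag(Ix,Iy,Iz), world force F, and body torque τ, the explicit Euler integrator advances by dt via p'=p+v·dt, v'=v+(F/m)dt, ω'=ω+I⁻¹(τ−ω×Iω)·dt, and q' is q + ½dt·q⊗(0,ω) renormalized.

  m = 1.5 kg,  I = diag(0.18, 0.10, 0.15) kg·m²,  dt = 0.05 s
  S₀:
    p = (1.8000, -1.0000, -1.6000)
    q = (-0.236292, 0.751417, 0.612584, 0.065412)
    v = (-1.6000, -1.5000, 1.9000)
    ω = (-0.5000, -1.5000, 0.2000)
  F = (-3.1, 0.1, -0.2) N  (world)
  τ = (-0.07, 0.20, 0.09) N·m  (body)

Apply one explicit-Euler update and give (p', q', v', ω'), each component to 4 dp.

a = F/m = (-2.0667, 0.0667, -0.1333)
p + v·dt = (1.7200, -1.0750, -1.5050)
new velocity v' = (-1.7033, -1.4967, 1.8933)
ω×(Iω) gyroscopic = (-0.0150, -0.0030, -0.0600)
α = I⁻¹(τ − ω×Iω) = (-0.3056, 2.0300, 1.0000)
new body rate ω' = (-0.5153, -1.3985, 0.2500)
2q̇ = q⊗(0,ω) = (1.2815021, 0.3387808, 0.1714486, -0.8680919)
updated quaternion q' = (-0.2041, 0.7593, 0.6164, 0.0437)

p' = (1.7200, -1.0750, -1.5050)
q' = (-0.2041, 0.7593, 0.6164, 0.0437)
v' = (-1.7033, -1.4967, 1.8933)
ω' = (-0.5153, -1.3985, 0.2500)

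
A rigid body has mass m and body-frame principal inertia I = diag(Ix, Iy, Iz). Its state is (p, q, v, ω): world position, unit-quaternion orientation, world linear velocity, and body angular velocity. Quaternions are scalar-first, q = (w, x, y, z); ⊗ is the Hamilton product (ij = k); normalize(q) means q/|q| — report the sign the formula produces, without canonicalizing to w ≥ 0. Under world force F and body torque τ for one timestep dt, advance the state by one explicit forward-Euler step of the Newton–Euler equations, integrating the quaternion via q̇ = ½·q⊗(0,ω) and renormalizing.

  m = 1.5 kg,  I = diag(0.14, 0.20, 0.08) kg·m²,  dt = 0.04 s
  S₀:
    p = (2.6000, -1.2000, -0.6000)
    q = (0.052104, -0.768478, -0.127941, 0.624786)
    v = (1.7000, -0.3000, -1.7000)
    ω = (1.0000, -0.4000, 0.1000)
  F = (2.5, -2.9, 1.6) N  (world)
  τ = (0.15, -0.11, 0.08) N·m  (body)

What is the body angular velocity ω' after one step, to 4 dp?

ω' = (1.0415, -0.4232, 0.1520)

(τ − ω×Iω)/I = (1.0371, -0.5800, 1.3000)
ω + α·dt = (1.0415, -0.4232, 0.1520)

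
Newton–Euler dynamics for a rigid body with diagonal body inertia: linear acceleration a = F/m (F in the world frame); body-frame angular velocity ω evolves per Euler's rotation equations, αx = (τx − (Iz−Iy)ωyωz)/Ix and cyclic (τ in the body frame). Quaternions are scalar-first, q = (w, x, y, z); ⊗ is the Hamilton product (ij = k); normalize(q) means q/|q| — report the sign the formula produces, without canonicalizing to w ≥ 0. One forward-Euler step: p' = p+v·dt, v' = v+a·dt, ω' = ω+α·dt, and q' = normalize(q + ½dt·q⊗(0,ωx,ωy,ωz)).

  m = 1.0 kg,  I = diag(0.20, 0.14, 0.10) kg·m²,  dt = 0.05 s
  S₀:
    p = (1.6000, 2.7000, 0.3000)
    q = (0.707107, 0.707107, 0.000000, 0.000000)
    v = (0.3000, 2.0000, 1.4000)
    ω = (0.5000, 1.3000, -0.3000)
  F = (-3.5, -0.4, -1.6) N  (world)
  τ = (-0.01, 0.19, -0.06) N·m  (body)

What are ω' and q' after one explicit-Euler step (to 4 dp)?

α = I⁻¹(τ − ω×Iω) = (-0.1280, 1.4643, -0.2100)
new body rate ω' = (0.4936, 1.3732, -0.3105)
2q̇ = q⊗(0,ω) = (-0.3535535, 0.3535535, 1.1313712, 0.7071070)
updated quaternion q' = (0.6978, 0.7155, 0.0283, 0.0177)

ω' = (0.4936, 1.3732, -0.3105)
q' = (0.6978, 0.7155, 0.0283, 0.0177)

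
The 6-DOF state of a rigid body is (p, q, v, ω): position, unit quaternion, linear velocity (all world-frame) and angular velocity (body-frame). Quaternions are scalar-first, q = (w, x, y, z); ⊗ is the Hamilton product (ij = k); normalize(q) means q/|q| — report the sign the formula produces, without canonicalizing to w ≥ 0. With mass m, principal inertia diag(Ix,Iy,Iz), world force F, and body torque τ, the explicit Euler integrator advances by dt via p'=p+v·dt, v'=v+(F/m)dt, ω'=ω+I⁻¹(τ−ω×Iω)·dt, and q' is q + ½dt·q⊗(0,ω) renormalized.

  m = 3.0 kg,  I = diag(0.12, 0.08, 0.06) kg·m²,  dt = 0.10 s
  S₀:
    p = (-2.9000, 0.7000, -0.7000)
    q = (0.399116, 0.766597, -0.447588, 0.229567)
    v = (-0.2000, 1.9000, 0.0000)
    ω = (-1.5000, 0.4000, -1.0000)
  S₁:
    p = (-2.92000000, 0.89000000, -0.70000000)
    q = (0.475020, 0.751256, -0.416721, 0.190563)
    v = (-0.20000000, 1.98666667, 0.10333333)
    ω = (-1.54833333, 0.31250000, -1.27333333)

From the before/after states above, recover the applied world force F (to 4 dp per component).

v₁ − v₀ = (0.00000000, 0.08666667, 0.10333333)
m·(v₁−v₀)/dt = (0.0000, 2.6000, 3.1000)

F = (0.0000, 2.6000, 3.1000)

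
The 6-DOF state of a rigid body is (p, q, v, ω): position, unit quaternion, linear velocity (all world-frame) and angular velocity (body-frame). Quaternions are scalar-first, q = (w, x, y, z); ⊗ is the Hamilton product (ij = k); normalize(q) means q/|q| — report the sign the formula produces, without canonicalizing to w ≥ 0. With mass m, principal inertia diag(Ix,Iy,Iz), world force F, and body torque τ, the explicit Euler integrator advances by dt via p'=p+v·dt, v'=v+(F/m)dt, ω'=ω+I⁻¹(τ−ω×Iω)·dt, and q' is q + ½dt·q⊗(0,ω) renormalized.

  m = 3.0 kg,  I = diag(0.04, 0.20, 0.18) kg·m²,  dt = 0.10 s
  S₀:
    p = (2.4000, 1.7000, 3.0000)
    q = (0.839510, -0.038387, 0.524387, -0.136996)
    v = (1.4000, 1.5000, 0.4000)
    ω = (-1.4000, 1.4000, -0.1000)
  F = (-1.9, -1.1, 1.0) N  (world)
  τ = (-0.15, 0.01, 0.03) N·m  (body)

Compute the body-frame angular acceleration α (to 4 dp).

precession coupling ω×(Iω) = (0.0028, -0.0196, -0.3136)
angular accel α = (-3.8200, 0.1480, 1.9089)

α = (-3.8200, 0.1480, 1.9089)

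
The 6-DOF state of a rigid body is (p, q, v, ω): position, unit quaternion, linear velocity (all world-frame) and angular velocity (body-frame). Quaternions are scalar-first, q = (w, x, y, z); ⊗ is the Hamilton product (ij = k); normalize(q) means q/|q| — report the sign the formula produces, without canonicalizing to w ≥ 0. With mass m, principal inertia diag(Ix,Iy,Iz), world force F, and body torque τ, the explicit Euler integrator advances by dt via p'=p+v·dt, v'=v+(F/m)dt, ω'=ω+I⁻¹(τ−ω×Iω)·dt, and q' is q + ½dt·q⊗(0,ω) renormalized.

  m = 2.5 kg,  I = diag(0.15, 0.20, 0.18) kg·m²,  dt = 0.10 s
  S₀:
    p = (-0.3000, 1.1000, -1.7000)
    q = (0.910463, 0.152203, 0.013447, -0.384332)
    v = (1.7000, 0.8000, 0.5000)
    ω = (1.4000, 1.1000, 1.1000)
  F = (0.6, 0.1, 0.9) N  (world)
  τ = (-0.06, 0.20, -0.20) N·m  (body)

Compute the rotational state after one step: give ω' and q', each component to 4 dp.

ω' = (1.3761, 1.2231, 0.9461)
q' = (0.9152, 0.2365, 0.0281, -0.3251)

precession coupling ω×(Iω) = (-0.0242, -0.0462, 0.0770)
(τ − ω×Iω)/I = (-0.2387, 1.2310, -1.5389)
ω + α·dt = (1.3761, 1.2231, 0.9461)
q⊗(0,ω) = (0.1948893, 1.7122051, 0.2960212, 1.1501068)
updated quaternion q' = (0.9152, 0.2365, 0.0281, -0.3251)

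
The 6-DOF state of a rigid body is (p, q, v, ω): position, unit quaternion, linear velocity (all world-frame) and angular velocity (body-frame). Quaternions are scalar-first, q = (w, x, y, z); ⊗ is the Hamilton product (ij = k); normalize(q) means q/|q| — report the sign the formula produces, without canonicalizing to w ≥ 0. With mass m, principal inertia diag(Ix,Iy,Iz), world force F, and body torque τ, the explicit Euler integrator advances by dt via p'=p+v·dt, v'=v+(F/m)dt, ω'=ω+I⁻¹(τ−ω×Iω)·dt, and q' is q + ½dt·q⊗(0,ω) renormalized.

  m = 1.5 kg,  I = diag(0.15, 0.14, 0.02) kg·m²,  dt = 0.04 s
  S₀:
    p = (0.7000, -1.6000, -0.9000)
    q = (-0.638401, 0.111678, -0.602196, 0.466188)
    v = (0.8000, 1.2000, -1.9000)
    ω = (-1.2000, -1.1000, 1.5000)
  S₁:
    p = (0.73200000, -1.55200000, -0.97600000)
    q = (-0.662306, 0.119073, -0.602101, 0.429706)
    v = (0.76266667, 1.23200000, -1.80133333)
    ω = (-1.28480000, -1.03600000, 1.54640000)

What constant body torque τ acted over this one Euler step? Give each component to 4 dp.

τ = (-0.1200, -0.0100, 0.0100)

Δω = ω₁−ω₀ = (-0.08480000, 0.06400000, 0.04640000)
ω₀×(Iω₀) = (0.1980, -0.2340, -0.0132)
applied torque τ = (-0.1200, -0.0100, 0.0100)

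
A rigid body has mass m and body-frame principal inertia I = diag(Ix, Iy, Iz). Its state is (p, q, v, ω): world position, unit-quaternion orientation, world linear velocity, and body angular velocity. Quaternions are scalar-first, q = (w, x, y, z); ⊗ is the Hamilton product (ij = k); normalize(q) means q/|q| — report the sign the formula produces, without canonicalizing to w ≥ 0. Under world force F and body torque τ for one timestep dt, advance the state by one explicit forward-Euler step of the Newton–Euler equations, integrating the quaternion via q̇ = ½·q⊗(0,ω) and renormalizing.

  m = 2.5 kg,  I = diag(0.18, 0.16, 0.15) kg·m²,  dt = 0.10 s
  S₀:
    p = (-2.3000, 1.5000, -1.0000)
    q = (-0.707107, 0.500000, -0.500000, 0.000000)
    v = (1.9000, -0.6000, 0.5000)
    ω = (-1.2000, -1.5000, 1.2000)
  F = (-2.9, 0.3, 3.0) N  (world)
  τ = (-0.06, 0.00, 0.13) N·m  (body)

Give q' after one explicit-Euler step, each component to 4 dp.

q' = (-0.7101, 0.5092, -0.4739, -0.1092)

Hamilton product q⊗(0,ω) = (-0.1500000, 0.2485284, 0.4606605, -2.1985284)
q + ½dt·q⊗(0,ω), renormalized = (-0.7101, 0.5092, -0.4739, -0.1092)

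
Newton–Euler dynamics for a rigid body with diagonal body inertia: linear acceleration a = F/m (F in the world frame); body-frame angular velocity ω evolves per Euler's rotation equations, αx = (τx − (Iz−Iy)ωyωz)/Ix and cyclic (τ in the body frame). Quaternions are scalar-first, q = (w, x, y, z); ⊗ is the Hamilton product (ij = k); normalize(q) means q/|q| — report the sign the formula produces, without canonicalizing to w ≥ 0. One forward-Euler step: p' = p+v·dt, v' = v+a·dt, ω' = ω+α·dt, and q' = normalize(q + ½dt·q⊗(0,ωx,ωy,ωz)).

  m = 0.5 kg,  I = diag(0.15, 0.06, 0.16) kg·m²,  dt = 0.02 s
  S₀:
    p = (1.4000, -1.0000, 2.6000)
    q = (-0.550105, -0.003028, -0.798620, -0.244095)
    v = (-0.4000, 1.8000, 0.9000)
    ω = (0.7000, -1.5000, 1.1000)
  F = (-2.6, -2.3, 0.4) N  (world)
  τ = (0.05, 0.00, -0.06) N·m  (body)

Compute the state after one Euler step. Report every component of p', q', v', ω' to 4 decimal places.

p' = (1.3920, -0.9640, 2.6180)
q' = (-0.5593, -0.0193, -0.7919, -0.2445)
v' = (-0.5040, 1.7080, 0.9160)
ω' = (0.7287, -1.4974, 1.0807)

p + v·dt = (1.3920, -0.9640, 2.6180)
new velocity v' = (-0.5040, 1.7080, 0.9160)
angular accel α = (1.4333, 0.1283, -0.9656)
ω + α·dt = (0.7287, -1.4974, 1.0807)
2q̇ = q⊗(0,ω) = (-0.9273059, -1.6296980, 0.6576218, -0.0415395)
updated quaternion q' = (-0.5593, -0.0193, -0.7919, -0.2445)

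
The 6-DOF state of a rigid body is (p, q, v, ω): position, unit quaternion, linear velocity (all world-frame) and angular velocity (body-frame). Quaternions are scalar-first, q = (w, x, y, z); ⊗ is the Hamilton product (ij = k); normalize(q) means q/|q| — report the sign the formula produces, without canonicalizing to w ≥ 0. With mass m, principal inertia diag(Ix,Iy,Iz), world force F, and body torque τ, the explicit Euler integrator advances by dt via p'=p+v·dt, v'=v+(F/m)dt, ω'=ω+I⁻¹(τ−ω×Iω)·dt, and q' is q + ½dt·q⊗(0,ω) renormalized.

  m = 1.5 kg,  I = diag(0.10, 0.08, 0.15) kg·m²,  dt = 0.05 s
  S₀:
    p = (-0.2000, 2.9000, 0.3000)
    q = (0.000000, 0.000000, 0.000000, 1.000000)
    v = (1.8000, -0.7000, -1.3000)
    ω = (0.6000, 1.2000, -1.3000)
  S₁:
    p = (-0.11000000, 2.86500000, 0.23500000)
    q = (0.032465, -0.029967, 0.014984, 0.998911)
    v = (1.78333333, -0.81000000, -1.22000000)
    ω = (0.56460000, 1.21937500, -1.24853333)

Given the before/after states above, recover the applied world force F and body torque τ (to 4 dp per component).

F = (-0.5000, -3.3000, 2.4000)
τ = (-0.1800, 0.0700, 0.1400)

rate change Δω = (-0.03540000, 0.01937500, 0.05146667)
gyro term ω₀×Iω₀ = (-0.1092, 0.0390, -0.0144)
τ = I·(Δω/dt) + ω₀×(Iω₀) = (-0.1800, 0.0700, 0.1400)
v₁ − v₀ = (-0.01666667, -0.11000000, 0.08000000)
m·(v₁−v₀)/dt = (-0.5000, -3.3000, 2.4000)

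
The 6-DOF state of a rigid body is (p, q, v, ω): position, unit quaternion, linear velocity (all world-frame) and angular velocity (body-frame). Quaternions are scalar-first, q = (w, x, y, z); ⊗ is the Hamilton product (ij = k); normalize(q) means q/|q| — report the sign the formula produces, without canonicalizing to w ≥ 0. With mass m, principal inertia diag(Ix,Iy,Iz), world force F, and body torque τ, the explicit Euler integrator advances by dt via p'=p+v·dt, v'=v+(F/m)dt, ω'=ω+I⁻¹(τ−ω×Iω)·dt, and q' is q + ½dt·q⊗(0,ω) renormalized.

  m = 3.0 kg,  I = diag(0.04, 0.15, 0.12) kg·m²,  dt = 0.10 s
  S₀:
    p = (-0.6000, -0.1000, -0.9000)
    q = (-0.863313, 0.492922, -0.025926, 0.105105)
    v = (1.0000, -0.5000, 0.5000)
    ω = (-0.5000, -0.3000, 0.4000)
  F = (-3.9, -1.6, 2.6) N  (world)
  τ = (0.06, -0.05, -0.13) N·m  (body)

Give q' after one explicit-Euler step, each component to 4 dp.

q⊗(0,ω) = (0.1966412, 0.4528176, 0.0092726, -0.5061648)
q + ½dt·q⊗(0,ω), renormalized = (-0.8529, 0.5152, -0.0254, 0.0797)

q' = (-0.8529, 0.5152, -0.0254, 0.0797)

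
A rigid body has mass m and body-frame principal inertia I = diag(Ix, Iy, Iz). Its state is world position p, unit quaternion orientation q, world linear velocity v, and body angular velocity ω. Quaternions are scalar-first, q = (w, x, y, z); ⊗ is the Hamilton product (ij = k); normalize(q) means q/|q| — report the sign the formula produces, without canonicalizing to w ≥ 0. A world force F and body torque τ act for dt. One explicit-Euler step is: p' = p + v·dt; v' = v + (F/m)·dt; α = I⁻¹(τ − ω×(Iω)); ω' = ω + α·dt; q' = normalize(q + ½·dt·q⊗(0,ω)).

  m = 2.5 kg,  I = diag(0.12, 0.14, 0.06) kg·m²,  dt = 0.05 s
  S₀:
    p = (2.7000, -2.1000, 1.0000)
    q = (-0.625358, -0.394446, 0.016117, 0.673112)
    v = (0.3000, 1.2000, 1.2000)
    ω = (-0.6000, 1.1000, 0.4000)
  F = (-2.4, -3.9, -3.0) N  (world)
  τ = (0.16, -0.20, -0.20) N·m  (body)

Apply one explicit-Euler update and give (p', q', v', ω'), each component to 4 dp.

p' = (2.7150, -2.0400, 1.0600)
q' = (-0.6381, -0.4032, -0.0072, 0.6559)
v' = (0.2520, 1.1220, 1.1400)
ω' = (-0.5187, 1.0337, 0.2443)

linear accel F/m = (-0.9600, -1.5600, -1.2000)
p' = p + v·dt = (2.7150, -2.0400, 1.0600)
v' = v + a·dt = (0.2520, 1.1220, 1.1400)
gyro term ω×Iω = (-0.0352, -0.0144, -0.0132)
α = I⁻¹(τ − ω×Iω) = (1.6267, -1.3257, -3.1133)
new body rate ω' = (-0.5187, 1.0337, 0.2443)
Hamilton product q⊗(0,ω) = (-0.5236411, -0.3587616, -0.9339826, -0.6743636)
updated quaternion q' = (-0.6381, -0.4032, -0.0072, 0.6559)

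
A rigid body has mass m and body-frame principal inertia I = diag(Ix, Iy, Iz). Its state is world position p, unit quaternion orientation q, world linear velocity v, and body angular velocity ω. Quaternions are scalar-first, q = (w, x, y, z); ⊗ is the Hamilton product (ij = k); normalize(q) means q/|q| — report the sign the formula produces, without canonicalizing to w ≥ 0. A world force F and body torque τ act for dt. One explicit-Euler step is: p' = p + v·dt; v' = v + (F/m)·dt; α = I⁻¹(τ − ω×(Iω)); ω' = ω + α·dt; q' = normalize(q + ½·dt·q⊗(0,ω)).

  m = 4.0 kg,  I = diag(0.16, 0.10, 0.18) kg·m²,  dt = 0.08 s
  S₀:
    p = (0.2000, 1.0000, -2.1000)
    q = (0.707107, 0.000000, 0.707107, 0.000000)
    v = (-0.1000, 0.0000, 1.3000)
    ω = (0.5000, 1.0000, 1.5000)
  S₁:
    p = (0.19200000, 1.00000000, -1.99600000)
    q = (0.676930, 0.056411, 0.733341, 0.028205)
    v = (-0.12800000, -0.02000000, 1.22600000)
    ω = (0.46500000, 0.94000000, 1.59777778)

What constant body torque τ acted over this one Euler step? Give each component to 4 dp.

Δω = ω₁−ω₀ = (-0.03500000, -0.06000000, 0.09777778)
precession coupling = (0.1200, -0.0150, -0.0300)
applied torque τ = (0.0500, -0.0900, 0.1900)

τ = (0.0500, -0.0900, 0.1900)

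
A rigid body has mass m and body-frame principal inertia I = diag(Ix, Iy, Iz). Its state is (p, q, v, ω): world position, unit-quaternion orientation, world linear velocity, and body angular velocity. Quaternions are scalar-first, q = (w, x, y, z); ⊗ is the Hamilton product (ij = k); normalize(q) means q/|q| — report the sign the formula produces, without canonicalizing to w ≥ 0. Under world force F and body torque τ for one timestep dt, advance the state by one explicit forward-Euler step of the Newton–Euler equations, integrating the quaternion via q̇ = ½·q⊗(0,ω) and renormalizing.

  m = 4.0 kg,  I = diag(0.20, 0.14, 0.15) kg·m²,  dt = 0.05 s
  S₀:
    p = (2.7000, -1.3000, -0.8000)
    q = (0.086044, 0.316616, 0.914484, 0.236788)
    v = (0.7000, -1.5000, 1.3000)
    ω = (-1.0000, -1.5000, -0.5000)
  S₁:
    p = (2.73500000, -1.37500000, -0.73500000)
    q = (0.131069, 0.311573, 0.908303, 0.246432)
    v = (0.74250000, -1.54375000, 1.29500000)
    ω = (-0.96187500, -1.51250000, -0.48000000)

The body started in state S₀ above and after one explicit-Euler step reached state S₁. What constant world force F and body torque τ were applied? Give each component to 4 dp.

velocity change Δv = (0.04250000, -0.04375000, -0.00500000)
applied force F = (3.4000, -3.5000, -0.4000)
Δω = ω₁−ω₀ = (0.03812500, -0.01250000, 0.02000000)
precession coupling = (0.0075, 0.0250, -0.0900)
τ = I·(Δω/dt) + ω₀×(Iω₀) = (0.1600, -0.0100, -0.0300)

F = (3.4000, -3.5000, -0.4000)
τ = (0.1600, -0.0100, -0.0300)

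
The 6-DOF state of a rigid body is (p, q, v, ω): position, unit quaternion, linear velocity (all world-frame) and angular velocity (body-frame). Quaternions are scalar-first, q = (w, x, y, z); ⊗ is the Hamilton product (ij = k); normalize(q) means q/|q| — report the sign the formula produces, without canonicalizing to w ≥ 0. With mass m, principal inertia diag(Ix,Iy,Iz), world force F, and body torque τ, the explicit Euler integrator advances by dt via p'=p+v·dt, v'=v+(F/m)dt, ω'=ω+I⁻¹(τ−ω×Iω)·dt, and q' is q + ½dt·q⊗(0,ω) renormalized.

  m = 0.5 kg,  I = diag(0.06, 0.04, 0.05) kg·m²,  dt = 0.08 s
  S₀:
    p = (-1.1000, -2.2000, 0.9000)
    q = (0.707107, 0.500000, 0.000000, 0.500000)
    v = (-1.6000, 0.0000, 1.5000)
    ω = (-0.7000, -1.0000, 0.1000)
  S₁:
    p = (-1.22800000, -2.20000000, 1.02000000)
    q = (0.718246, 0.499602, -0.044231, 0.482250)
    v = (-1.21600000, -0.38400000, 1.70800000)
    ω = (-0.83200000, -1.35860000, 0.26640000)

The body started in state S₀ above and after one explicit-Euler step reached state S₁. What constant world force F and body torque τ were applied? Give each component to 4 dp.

Δv = v₁−v₀ = (0.38400000, -0.38400000, 0.20800000)
F = m·Δv/dt = (2.4000, -2.4000, 1.3000)
rate change Δω = (-0.13200000, -0.35860000, 0.16640000)
applied torque τ = (-0.1000, -0.1800, 0.0900)

F = (2.4000, -2.4000, 1.3000)
τ = (-0.1000, -0.1800, 0.0900)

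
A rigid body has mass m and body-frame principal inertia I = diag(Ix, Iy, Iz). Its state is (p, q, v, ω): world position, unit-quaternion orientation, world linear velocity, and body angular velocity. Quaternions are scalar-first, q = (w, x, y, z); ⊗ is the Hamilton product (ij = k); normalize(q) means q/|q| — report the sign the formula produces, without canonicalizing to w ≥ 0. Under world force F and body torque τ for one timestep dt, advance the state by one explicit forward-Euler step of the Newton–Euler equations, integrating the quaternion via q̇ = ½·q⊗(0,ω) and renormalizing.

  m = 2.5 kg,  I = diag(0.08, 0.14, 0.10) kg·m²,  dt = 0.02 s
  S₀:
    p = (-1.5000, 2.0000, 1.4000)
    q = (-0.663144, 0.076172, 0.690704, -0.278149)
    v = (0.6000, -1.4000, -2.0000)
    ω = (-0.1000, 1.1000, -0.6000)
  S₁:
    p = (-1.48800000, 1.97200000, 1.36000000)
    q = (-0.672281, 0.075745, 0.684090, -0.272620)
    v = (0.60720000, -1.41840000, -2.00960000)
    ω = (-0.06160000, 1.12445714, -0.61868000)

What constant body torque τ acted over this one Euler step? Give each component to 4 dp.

τ = (0.1800, 0.1700, -0.1000)

Δω = ω₁−ω₀ = (0.03840000, 0.02445714, -0.01868000)
I·α + gyro = (0.1800, 0.1700, -0.1000)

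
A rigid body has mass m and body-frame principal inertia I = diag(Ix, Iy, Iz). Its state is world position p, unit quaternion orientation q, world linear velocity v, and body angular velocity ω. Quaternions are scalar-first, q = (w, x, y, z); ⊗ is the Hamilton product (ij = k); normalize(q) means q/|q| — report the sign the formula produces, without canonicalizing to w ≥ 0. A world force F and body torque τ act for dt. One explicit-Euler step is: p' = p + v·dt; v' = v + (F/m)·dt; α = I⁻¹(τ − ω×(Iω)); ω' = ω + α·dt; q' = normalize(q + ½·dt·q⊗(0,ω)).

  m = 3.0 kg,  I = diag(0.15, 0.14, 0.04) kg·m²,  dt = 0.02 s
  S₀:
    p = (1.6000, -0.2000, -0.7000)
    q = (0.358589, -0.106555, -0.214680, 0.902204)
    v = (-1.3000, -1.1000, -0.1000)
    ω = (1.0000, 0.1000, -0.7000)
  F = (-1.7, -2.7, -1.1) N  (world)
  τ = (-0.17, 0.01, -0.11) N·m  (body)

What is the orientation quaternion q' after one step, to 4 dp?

q' = (0.3662, -0.1024, -0.2060, 0.9017)

2q̇ = q⊗(0,ω) = (0.7595658, 0.4186446, 0.8634744, -0.0469878)
q' = normalize(q + ½dt·q⊗(0,ω)) = (0.3662, -0.1024, -0.2060, 0.9017)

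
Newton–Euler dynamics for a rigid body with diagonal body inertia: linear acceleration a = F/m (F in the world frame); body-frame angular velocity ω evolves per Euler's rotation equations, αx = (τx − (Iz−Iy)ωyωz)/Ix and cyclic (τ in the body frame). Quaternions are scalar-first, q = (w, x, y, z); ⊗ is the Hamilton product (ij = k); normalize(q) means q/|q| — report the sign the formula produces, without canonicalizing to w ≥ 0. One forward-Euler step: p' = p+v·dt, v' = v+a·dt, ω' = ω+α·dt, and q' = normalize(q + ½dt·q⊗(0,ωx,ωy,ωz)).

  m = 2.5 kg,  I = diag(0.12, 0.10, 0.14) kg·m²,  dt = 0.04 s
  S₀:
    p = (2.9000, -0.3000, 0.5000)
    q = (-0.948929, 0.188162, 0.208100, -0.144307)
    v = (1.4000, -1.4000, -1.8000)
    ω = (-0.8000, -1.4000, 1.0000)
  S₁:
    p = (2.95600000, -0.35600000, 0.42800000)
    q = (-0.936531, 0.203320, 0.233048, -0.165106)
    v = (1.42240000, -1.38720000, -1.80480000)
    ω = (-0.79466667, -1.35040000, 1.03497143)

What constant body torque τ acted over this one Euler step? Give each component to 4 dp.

τ = (-0.0400, 0.1400, 0.1000)

ω₁ − ω₀ = (0.00533333, 0.04960000, 0.03497143)
I·α + gyro = (-0.0400, 0.1400, 0.1000)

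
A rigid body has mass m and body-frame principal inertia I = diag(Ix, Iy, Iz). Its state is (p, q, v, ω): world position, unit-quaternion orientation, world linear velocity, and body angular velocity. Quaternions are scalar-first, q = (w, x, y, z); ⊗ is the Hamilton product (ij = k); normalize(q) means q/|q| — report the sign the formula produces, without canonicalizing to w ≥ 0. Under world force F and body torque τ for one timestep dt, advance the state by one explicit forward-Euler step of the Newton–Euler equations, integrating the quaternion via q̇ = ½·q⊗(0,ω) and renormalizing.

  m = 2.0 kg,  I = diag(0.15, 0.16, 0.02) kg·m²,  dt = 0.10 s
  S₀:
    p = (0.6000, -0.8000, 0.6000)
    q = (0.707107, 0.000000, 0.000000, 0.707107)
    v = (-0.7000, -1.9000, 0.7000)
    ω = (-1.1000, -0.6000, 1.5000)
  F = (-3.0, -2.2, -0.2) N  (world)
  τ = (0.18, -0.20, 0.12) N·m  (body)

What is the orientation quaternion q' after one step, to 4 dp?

Hamilton product q⊗(0,ω) = (-1.0606605, -0.3535535, -1.2020819, 1.0606605)
q' = normalize(q + ½dt·q⊗(0,ω)) = (0.6510, -0.0176, -0.0598, 0.7565)

q' = (0.6510, -0.0176, -0.0598, 0.7565)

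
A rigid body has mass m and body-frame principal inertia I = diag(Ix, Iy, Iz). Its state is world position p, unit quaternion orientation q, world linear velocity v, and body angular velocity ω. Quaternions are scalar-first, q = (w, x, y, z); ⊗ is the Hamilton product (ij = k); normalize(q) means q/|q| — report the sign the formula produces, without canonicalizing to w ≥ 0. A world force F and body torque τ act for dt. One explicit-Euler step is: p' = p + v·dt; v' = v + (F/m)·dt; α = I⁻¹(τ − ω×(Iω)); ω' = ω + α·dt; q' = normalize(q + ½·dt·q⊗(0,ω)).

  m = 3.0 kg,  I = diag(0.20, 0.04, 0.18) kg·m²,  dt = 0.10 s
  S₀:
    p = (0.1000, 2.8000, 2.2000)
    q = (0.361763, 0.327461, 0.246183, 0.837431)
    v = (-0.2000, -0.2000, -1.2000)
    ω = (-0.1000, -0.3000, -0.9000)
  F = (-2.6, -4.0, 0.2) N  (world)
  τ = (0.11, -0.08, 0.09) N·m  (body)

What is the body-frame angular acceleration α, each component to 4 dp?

precession coupling ω×(Iω) = (0.0378, 0.0018, -0.0048)
α = I⁻¹(τ − ω×Iω) = (0.3610, -2.0450, 0.5267)

α = (0.3610, -2.0450, 0.5267)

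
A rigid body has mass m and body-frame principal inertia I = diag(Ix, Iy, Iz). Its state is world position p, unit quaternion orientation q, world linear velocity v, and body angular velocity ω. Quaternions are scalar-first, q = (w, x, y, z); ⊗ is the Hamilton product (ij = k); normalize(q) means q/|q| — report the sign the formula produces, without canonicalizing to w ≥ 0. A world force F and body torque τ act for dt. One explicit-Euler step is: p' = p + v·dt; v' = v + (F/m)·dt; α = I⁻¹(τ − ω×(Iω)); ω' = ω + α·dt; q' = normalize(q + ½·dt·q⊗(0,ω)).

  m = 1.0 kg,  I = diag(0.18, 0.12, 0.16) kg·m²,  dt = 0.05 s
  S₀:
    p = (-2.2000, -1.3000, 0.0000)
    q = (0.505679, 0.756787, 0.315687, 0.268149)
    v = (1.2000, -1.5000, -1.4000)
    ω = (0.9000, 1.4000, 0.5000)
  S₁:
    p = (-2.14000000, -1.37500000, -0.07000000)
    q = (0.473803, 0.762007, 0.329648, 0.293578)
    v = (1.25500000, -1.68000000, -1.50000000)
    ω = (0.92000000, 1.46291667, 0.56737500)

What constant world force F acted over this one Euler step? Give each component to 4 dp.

F = (1.1000, -3.6000, -2.0000)

v₁ − v₀ = (0.05500000, -0.18000000, -0.10000000)
applied force F = (1.1000, -3.6000, -2.0000)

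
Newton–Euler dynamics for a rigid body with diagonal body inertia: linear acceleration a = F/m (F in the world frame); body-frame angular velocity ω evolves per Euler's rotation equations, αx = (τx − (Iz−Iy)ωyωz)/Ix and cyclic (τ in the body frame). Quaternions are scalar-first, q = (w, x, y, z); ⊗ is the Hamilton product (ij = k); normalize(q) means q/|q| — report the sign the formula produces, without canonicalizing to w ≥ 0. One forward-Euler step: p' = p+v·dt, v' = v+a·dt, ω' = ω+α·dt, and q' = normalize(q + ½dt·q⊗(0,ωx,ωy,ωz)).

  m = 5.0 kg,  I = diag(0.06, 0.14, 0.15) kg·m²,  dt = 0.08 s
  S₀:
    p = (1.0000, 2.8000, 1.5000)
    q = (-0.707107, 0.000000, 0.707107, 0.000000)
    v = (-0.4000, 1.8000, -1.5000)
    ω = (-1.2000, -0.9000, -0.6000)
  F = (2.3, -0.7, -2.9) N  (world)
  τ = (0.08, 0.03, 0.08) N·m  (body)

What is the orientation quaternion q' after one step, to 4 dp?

2q̇ = q⊗(0,ω) = (0.6363963, 0.4242642, 0.6363963, 1.2727926)
updated quaternion q' = (-0.6802, 0.0169, 0.7310, 0.0508)

q' = (-0.6802, 0.0169, 0.7310, 0.0508)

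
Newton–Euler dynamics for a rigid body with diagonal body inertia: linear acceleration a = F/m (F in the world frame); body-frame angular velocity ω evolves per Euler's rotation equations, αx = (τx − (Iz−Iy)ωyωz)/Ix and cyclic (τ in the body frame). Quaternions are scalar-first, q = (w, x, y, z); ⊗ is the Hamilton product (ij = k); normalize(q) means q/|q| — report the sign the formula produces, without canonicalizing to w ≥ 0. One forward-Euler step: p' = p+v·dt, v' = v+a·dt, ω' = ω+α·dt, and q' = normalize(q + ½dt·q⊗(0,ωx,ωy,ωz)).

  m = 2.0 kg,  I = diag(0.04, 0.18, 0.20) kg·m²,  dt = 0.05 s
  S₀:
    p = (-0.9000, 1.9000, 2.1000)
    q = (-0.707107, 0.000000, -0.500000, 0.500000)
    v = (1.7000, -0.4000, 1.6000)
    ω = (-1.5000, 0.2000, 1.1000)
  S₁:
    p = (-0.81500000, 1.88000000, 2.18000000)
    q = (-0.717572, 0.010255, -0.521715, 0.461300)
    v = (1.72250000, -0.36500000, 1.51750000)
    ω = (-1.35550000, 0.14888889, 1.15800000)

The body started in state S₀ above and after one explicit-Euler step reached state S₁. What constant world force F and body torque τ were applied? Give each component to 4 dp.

Δω = ω₁−ω₀ = (0.14450000, -0.05111111, 0.05800000)
ω₀×(Iω₀) = (0.0044, 0.2640, -0.0420)
τ = I·(Δω/dt) + ω₀×(Iω₀) = (0.1200, 0.0800, 0.1900)
v₁ − v₀ = (0.02250000, 0.03500000, -0.08250000)
m·(v₁−v₀)/dt = (0.9000, 1.4000, -3.3000)

F = (0.9000, 1.4000, -3.3000)
τ = (0.1200, 0.0800, 0.1900)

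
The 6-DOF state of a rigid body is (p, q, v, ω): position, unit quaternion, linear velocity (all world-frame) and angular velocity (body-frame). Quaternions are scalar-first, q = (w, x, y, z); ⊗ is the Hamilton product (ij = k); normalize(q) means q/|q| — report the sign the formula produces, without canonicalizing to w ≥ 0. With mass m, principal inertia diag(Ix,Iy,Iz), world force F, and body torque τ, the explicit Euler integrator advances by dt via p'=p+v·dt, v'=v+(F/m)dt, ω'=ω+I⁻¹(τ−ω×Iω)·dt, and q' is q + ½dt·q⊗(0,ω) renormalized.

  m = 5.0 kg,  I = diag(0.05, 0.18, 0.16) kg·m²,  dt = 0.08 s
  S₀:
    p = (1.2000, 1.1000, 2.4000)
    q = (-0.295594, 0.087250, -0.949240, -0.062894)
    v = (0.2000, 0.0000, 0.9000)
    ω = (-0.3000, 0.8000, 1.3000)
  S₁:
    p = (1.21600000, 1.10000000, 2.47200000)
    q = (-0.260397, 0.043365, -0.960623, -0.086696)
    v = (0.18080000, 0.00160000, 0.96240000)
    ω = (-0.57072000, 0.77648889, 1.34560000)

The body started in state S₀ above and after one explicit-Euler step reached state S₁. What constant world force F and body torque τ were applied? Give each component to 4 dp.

ω₁ − ω₀ = (-0.27072000, -0.02351111, 0.04560000)
ω₀×(Iω₀) = (-0.0208, 0.0429, -0.0312)
I·α + gyro = (-0.1900, -0.0100, 0.0600)
velocity change Δv = (-0.01920000, 0.00160000, 0.06240000)
F = m·Δv/dt = (-1.2000, 0.1000, 3.9000)

F = (-1.2000, 0.1000, 3.9000)
τ = (-0.1900, -0.0100, 0.0600)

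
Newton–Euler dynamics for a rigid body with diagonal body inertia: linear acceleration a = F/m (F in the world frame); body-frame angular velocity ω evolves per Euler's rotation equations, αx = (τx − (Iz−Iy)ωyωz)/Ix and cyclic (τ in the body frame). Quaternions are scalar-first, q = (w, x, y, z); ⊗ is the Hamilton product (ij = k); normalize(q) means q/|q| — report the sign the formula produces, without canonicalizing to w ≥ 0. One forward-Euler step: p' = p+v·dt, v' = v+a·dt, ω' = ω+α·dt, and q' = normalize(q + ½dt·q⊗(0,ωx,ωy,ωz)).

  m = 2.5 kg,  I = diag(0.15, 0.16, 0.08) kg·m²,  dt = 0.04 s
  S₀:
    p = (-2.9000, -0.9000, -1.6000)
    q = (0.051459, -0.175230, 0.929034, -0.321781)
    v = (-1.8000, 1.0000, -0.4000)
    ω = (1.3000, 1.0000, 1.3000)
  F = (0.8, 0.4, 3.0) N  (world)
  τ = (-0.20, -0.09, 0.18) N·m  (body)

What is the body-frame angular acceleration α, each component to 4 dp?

α = (-0.6400, -1.3019, 2.0875)

gyro term ω×Iω = (-0.1040, 0.1183, 0.0130)
α = I⁻¹(τ − ω×Iω) = (-0.6400, -1.3019, 2.0875)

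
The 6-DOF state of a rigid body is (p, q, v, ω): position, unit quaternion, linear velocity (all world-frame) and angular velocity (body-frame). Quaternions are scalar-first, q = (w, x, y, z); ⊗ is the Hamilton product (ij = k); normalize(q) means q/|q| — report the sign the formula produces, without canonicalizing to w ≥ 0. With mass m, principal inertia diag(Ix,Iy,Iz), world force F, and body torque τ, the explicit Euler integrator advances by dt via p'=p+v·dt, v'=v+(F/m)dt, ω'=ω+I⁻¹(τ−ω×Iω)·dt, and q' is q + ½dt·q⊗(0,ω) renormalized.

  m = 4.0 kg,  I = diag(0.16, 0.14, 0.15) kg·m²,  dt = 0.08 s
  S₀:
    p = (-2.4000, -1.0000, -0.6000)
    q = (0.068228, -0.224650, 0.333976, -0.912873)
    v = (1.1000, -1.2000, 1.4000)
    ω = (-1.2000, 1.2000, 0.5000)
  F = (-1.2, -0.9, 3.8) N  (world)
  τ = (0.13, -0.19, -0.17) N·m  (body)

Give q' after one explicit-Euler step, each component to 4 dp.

q' = (0.0595, -0.1770, 0.3846, -0.9040)

Hamilton product q⊗(0,ω) = (-0.2139147, 1.1805620, 1.2896462, 0.1653052)
q' = normalize(q + ½dt·q⊗(0,ω)) = (0.0595, -0.1770, 0.3846, -0.9040)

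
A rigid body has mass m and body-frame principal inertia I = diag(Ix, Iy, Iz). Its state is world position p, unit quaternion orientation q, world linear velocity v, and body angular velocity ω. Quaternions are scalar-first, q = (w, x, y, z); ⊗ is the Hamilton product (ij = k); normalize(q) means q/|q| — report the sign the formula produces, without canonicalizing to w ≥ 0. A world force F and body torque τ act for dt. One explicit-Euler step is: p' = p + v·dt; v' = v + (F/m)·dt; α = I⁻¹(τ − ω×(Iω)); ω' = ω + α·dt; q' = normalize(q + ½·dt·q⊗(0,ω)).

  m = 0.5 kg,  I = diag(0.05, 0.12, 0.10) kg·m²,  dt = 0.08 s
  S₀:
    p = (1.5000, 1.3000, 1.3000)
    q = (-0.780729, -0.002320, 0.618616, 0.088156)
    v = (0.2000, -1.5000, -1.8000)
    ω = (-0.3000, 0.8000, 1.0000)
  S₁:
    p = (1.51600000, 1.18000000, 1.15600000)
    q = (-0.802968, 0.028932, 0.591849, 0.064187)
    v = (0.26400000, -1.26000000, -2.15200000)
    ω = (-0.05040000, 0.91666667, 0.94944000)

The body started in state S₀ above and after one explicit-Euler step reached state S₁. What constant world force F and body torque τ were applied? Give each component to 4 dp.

F = (0.4000, 1.5000, -2.2000)
τ = (0.1400, 0.1900, -0.0800)

ω₁ − ω₀ = (0.24960000, 0.11666667, -0.05056000)
gyro term ω₀×Iω₀ = (-0.0160, 0.0150, -0.0168)
τ = I·(Δω/dt) + ω₀×(Iω₀) = (0.1400, 0.1900, -0.0800)
Δv = v₁−v₀ = (0.06400000, 0.24000000, -0.35200000)
F = m·Δv/dt = (0.4000, 1.5000, -2.2000)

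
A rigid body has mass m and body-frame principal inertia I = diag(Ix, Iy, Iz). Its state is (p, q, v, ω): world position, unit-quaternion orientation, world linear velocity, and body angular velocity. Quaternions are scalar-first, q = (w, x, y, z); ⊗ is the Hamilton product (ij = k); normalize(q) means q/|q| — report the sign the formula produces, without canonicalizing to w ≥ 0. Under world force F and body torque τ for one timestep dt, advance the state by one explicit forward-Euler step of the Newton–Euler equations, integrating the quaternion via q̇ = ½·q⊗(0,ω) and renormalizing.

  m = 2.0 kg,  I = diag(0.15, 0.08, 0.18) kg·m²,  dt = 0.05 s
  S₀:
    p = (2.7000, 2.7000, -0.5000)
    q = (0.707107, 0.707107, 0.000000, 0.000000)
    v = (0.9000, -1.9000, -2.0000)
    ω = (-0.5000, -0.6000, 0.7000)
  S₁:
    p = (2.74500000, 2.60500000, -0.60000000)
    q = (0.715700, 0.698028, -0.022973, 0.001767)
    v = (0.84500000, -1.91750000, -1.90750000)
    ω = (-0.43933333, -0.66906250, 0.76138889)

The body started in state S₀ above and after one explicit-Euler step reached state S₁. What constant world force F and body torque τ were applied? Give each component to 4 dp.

Δω = ω₁−ω₀ = (0.06066667, -0.06906250, 0.06138889)
precession coupling = (-0.0420, 0.0105, -0.0210)
applied torque τ = (0.1400, -0.1000, 0.2000)
Δv = v₁−v₀ = (-0.05500000, -0.01750000, 0.09250000)
applied force F = (-2.2000, -0.7000, 3.7000)

F = (-2.2000, -0.7000, 3.7000)
τ = (0.1400, -0.1000, 0.2000)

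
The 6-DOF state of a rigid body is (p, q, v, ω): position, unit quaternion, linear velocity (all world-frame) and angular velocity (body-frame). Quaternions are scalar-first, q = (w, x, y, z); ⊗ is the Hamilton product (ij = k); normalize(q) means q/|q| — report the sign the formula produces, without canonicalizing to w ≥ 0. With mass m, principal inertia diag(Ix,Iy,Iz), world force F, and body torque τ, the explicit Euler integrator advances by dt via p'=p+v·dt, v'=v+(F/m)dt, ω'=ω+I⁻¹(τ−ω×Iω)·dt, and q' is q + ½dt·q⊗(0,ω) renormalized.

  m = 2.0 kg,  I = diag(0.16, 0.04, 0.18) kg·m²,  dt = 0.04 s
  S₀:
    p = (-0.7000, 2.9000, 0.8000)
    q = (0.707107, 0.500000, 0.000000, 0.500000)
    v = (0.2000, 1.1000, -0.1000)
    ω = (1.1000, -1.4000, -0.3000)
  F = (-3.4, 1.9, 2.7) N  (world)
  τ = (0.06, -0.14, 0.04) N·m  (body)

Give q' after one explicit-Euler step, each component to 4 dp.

Hamilton product q⊗(0,ω) = (-0.4000000, 1.4778177, -0.2899498, -0.9121321)
q' = normalize(q + ½dt·q⊗(0,ω)) = (0.6987, 0.5292, -0.0058, 0.4814)

q' = (0.6987, 0.5292, -0.0058, 0.4814)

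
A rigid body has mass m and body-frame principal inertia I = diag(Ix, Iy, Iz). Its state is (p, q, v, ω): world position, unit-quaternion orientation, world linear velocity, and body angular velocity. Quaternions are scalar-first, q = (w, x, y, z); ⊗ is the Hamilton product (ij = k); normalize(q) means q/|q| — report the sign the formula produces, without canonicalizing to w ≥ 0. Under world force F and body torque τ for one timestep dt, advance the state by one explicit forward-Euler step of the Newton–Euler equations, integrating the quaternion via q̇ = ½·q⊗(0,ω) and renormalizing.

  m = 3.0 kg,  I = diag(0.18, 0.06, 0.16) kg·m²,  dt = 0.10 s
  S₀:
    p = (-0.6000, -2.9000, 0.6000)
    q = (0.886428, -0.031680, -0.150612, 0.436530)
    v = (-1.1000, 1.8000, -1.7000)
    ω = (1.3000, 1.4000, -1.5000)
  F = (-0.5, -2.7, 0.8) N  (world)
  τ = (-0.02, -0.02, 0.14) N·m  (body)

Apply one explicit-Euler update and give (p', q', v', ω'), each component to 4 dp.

new position p' = (-0.7100, -2.7200, 0.4300)
v + (F/m)dt = (-1.1167, 1.7100, -1.6733)
angular accel α = (1.0556, 0.3167, 2.2400)
new body rate ω' = (1.4056, 1.4317, -1.2760)
2q̇ = q⊗(0,ω) = (0.9068358, 0.7671324, 1.7609682, -1.1781984)
updated quaternion q' = (0.9250, 0.0066, -0.0621, 0.3749)

p' = (-0.7100, -2.7200, 0.4300)
q' = (0.9250, 0.0066, -0.0621, 0.3749)
v' = (-1.1167, 1.7100, -1.6733)
ω' = (1.4056, 1.4317, -1.2760)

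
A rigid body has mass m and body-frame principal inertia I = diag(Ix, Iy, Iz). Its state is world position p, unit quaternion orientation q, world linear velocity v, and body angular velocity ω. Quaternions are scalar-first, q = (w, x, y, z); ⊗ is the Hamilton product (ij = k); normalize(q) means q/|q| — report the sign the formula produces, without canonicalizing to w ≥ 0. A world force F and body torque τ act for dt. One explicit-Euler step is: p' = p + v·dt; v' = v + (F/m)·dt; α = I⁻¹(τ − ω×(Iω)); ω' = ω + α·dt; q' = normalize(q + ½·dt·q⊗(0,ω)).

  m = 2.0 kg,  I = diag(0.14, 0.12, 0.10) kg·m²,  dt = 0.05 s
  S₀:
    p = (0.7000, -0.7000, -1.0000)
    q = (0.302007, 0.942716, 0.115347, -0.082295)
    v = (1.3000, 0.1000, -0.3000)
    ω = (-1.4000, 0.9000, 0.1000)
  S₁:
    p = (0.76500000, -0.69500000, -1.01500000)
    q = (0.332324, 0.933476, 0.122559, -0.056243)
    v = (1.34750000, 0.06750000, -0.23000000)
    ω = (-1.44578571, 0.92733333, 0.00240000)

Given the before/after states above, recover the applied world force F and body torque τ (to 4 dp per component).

ω₁ − ω₀ = (-0.04578571, 0.02733333, -0.09760000)
applied torque τ = (-0.1300, 0.0600, -0.1700)
Δv = v₁−v₀ = (0.04750000, -0.03250000, 0.07000000)
applied force F = (1.9000, -1.3000, 2.8000)

F = (1.9000, -1.3000, 2.8000)
τ = (-0.1300, 0.0600, -0.1700)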